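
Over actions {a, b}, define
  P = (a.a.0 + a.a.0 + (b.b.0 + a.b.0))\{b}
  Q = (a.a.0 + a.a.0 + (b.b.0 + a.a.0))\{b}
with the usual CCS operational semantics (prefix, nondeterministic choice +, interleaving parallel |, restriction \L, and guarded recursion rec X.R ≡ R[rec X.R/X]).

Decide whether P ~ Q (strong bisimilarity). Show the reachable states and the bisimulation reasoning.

not bisimilar

Reachable graph of P (4 states):
  u0 = (a.a.0 + a.a.0 + (b.b.0 + a.b.0))\{b} → -a-> u1, -a-> u2
  u1 = (a.0)\{b} → -a-> u3
  u2 = (b.0)\{b} → ·
  u3 = 0\{b} → ·
Reachable graph of Q (3 states):
  v0 = (a.a.0 + a.a.0 + (b.b.0 + a.a.0))\{b} → -a-> v1
  v1 = (a.0)\{b} → -a-> v2
  v2 = 0\{b} → ·
Partition-refinement fixed point:
  B0 = {u0}
  B1 = {u2, u3, v2}
  B2 = {u1, v1}
  B3 = {v0}
u0 ∈ B0, v0 ∈ B3 → different blocks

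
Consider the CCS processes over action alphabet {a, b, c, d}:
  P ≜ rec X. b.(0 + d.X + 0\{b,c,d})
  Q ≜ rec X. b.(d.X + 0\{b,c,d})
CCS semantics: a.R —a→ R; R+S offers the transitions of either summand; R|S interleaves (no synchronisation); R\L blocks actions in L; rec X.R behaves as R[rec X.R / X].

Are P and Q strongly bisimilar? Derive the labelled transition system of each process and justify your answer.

YES

LTS(P): 2 reachable states
  s0 = rec X. b.(0 + d.X + 0\{b,c,d}) :: —b→ s1
  s1 = 0 + d.(rec X. b.(0 + d.X + 0\{b,c,d})) + 0\{b,c,d} :: —d→ s0
LTS(Q): 2 reachable states
  t0 = rec X. b.(d.X + 0\{b,c,d}) :: —b→ t1
  t1 = d.(rec X. b.(d.X + 0\{b,c,d})) + 0\{b,c,d} :: —d→ t0
Coarsest stable partition (strong bisimilarity classes):
  B0 = {s0, t0}
  B1 = {s1, t1}
s0 ∈ B0, t0 ∈ B0 → same block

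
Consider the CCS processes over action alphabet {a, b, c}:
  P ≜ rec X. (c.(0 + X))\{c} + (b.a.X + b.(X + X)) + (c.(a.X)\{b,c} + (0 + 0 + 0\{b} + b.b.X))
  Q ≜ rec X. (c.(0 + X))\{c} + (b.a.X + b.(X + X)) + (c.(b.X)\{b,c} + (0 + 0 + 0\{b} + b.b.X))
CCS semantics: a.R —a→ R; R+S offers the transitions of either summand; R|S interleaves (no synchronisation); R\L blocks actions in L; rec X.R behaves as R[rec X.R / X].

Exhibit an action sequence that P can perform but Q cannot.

P's transition system — 6 states:
  p0 = rec X. (c.(0 + X))\{c} + (b.a.X + b.(X + X)) + (c.(a.X)\{b,c} + (0 + 0 + 0\{b} + b.b.X)) → ··b··> p1, ··b··> p2, ··b··> p3, ··c··> p4
  p1 = (rec X. (c.(0 + X))\{c} + (b.a.X + b.(X + X)) + (c.(a.X)\{b,c} + (0 + 0 + 0\{b} + b.b.X))) + (rec X. (c.(0 + X))\{c} + (b.a.X + b.(X + X)) + (c.(a.X)\{b,c} + (0 + 0 + 0\{b} + b.b.X))) → ··b··> p1, ··b··> p2, ··b··> p3, ··c··> p4
  p2 = a.(rec X. (c.(0 + X))\{c} + (b.a.X + b.(X + X)) + (c.(a.X)\{b,c} + (0 + 0 + 0\{b} + b.b.X))) → ··a··> p0
  p3 = b.(rec X. (c.(0 + X))\{c} + (b.a.X + b.(X + X)) + (c.(a.X)\{b,c} + (0 + 0 + 0\{b} + b.b.X))) → ··b··> p0
  p4 = (a.(rec X. (c.(0 + X))\{c} + (b.a.X + b.(X + X)) + (c.(a.X)\{b,c} + (0 + 0 + 0\{b} + b.b.X))))\{b,c} → ··a··> p5
  p5 = (rec X. (c.(0 + X))\{c} + (b.a.X + b.(X + X)) + (c.(a.X)\{b,c} + (0 + 0 + 0\{b} + b.b.X)))\{b,c} → deadlocked
Q's transition system — 5 states:
  q0 = rec X. (c.(0 + X))\{c} + (b.a.X + b.(X + X)) + (c.(b.X)\{b,c} + (0 + 0 + 0\{b} + b.b.X)) → ··b··> q1, ··b··> q2, ··b··> q3, ··c··> q4
  q1 = (rec X. (c.(0 + X))\{c} + (b.a.X + b.(X + X)) + (c.(b.X)\{b,c} + (0 + 0 + 0\{b} + b.b.X))) + (rec X. (c.(0 + X))\{c} + (b.a.X + b.(X + X)) + (c.(b.X)\{b,c} + (0 + 0 + 0\{b} + b.b.X))) → ··b··> q1, ··b··> q2, ··b··> q3, ··c··> q4
  q2 = a.(rec X. (c.(0 + X))\{c} + (b.a.X + b.(X + X)) + (c.(b.X)\{b,c} + (0 + 0 + 0\{b} + b.b.X))) → ··a··> q0
  q3 = b.(rec X. (c.(0 + X))\{c} + (b.a.X + b.(X + X)) + (c.(b.X)\{b,c} + (0 + 0 + 0\{b} + b.b.X))) → ··b··> q0
  q4 = (b.(rec X. (c.(0 + X))\{c} + (b.a.X + b.(X + X)) + (c.(b.X)\{b,c} + (0 + 0 + 0\{b} + b.b.X))))\{b,c} → deadlocked
Run σ = ⟨ca⟩ on P: start {p0}
  after c @ step 1: {p4}
  after a @ step 2: {p5}
  — P admits the full trace.
Run σ = ⟨ca⟩ on Q: start {q0}
  after c @ step 1: {q4}
  after a @ step 2: ∅ (Q stuck)

ca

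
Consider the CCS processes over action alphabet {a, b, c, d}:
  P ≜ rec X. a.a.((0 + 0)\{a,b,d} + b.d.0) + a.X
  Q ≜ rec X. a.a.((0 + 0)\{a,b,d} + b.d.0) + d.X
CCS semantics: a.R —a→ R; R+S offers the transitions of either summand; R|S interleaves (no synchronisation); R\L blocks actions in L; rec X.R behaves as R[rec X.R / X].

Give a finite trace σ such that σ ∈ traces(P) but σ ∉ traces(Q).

aaa

P's transition system — 5 states:
  p0 = rec X. a.a.((0 + 0)\{a,b,d} + b.d.0) + a.X :: --a--▸ p0, --a--▸ p1
  p1 = a.((0 + 0)\{a,b,d} + b.d.0) :: --a--▸ p2
  p2 = (0 + 0)\{a,b,d} + b.d.0 :: --b--▸ p3
  p3 = d.0 :: --d--▸ p4
  p4 = 0 :: (no moves)
Q's transition system — 5 states:
  q0 = rec X. a.a.((0 + 0)\{a,b,d} + b.d.0) + d.X :: --a--▸ q1, --d--▸ q0
  q1 = a.((0 + 0)\{a,b,d} + b.d.0) :: --a--▸ q2
  q2 = (0 + 0)\{a,b,d} + b.d.0 :: --b--▸ q3
  q3 = d.0 :: --d--▸ q4
  q4 = 0 :: (no moves)
Executing aaa from P (initial set {p0}):
  after a @ step 1: {p0, p1}
  after a @ step 2: {p0, p1, p2}
  after a @ step 3: {p0, p1, p2}
  ✓ P
Executing aaa from Q (initial set {q0}):
  after a @ step 1: {q1}
  after a @ step 2: {q2}
  after a @ step 3: ∅  — Q cannot continue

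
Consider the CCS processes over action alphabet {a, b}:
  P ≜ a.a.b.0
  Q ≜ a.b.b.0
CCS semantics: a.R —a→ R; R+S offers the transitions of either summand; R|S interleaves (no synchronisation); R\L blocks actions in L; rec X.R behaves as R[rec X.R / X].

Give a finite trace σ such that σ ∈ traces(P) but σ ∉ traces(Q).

aa

Reachable graph of P (4 states):
  p0 = a.a.b.0 | =a=> p1
  p1 = a.b.0 | =a=> p2
  p2 = b.0 | =b=> p3
  p3 = 0 | (no moves)
Reachable graph of Q (4 states):
  q0 = a.b.b.0 | =a=> q1
  q1 = b.b.0 | =b=> q2
  q2 = b.0 | =b=> q3
  q3 = 0 | (no moves)
Trace ⟨aa⟩ through P, begin at {p0}:
  after a @ step 1: {p1}
  after a @ step 2: {p2}
  — P admits the full trace.
Trace ⟨aa⟩ through Q, begin at {q0}:
  after a @ step 1: {q1}
  after a @ step 2: ∅  — Q cannot continue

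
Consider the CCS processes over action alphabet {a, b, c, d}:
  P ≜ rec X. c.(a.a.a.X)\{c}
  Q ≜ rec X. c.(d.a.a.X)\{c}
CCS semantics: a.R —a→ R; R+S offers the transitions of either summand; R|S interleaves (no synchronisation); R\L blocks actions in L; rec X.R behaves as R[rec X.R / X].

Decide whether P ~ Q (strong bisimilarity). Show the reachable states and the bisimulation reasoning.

Reachable graph of P (5 states):
  m0 = rec X. c.(a.a.a.X)\{c} → =c=> m1
  m1 = (a.a.a.(rec X. c.(a.a.a.X)\{c}))\{c} → =a=> m2
  m2 = (a.a.(rec X. c.(a.a.a.X)\{c}))\{c} → =a=> m3
  m3 = (a.(rec X. c.(a.a.a.X)\{c}))\{c} → =a=> m4
  m4 = (rec X. c.(a.a.a.X)\{c})\{c} → ·
Reachable graph of Q (5 states):
  n0 = rec X. c.(d.a.a.X)\{c} → =c=> n1
  n1 = (d.a.a.(rec X. c.(d.a.a.X)\{c}))\{c} → =d=> n2
  n2 = (a.a.(rec X. c.(d.a.a.X)\{c}))\{c} → =a=> n3
  n3 = (a.(rec X. c.(d.a.a.X)\{c}))\{c} → =a=> n4
  n4 = (rec X. c.(d.a.a.X)\{c})\{c} → ·
Bisimilarity quotient blocks:
  B0 = {m0}
  B1 = {m1}
  B2 = {m2, n2}
  B3 = {m3, n3}
  B4 = {m4, n4}
  B5 = {n0}
  B6 = {n1}
m0 ∈ B0, n0 ∈ B5 → different blocks

not bisimilar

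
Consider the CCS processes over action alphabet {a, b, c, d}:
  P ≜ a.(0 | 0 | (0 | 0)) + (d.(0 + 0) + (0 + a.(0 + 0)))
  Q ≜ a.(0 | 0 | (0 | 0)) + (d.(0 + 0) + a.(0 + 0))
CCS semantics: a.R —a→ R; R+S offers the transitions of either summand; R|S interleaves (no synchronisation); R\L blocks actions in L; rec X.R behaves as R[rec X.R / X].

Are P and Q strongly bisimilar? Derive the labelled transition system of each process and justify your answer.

P ~ Q

Reachable graph of P (3 states):
  s0 = a.(0 | 0 | (0 | 0)) + (d.(0 + 0) + (0 + a.(0 + 0))) ⊢ ··a··> s1, ··a··> s2, ··d··> s1
  s1 = 0 + 0 ⊢ (no moves)
  s2 = 0 | 0 | (0 | 0) ⊢ (no moves)
Reachable graph of Q (3 states):
  t0 = a.(0 | 0 | (0 | 0)) + (d.(0 + 0) + a.(0 + 0)) ⊢ ··a··> t1, ··a··> t2, ··d··> t1
  t1 = 0 + 0 ⊢ (no moves)
  t2 = 0 | 0 | (0 | 0) ⊢ (no moves)
Bisimilarity quotient blocks:
  B0 = {s0, t0}
  B1 = {s1, s2, t1, t2}
s0 ∈ B0, t0 ∈ B0 → same block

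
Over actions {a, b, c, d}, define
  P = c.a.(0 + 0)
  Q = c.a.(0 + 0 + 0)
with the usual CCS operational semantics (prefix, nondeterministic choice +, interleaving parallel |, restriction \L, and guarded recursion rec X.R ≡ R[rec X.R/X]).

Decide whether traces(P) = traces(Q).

trace-equivalent

LTS(P): 3 reachable states
  p0 = c.a.(0 + 0) has moves --c--▸ p1
  p1 = a.(0 + 0) has moves --a--▸ p2
  p2 = 0 + 0 has moves stopped
LTS(Q): 3 reachable states
  q0 = c.a.(0 + 0 + 0) has moves --c--▸ q1
  q1 = a.(0 + 0 + 0) has moves --a--▸ q2
  q2 = 0 + 0 + 0 has moves stopped
Coarsest stable partition (strong bisimilarity classes):
  B0 = {p0, q0}
  B1 = {p1, q1}
  B2 = {p2, q2}
p0 ∈ B0, q0 ∈ B0 → same block
Bisimilar ⇒ trace-equivalent.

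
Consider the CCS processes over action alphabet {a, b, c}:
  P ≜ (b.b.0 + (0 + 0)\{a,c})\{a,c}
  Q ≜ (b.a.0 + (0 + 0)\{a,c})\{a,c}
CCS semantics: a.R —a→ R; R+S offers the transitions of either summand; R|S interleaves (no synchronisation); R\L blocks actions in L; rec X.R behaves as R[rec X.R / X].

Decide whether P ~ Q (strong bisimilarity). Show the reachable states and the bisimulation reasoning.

Reachable graph of P (3 states):
  u0 = (b.b.0 + (0 + 0)\{a,c})\{a,c} :: ··b··> u1
  u1 = (b.0)\{a,c} :: ··b··> u2
  u2 = 0\{a,c} :: stopped
Reachable graph of Q (2 states):
  v0 = (b.a.0 + (0 + 0)\{a,c})\{a,c} :: ··b··> v1
  v1 = (a.0)\{a,c} :: stopped
Coarsest stable partition (strong bisimilarity classes):
  B0 = {u0}
  B1 = {u1, v0}
  B2 = {u2, v1}
u0 ∈ B0, v0 ∈ B1 → different blocks

not bisimilar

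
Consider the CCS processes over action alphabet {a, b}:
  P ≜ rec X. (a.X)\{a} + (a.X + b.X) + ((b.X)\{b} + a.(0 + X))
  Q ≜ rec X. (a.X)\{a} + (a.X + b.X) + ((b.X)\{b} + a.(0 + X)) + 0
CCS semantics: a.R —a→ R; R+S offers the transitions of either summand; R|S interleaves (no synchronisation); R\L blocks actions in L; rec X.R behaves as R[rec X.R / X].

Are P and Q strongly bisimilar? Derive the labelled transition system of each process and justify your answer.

Reachable graph of P (2 states):
  s0 = rec X. (a.X)\{a} + (a.X + b.X) + ((b.X)\{b} + a.(0 + X)) ⊢ =a=> s0, =a=> s1, =b=> s0
  s1 = 0 + (rec X. (a.X)\{a} + (a.X + b.X) + ((b.X)\{b} + a.(0 + X))) ⊢ =a=> s0, =a=> s1, =b=> s0
Reachable graph of Q (2 states):
  t0 = rec X. (a.X)\{a} + (a.X + b.X) + ((b.X)\{b} + a.(0 + X)) + 0 ⊢ =a=> t0, =a=> t1, =b=> t0
  t1 = 0 + (rec X. (a.X)\{a} + (a.X + b.X) + ((b.X)\{b} + a.(0 + X)) + 0) ⊢ =a=> t0, =a=> t1, =b=> t0
Coarsest stable partition (strong bisimilarity classes):
  B0 = {s0, s1, t0, t1}
s0 ∈ B0, t0 ∈ B0 → same block

bisimilar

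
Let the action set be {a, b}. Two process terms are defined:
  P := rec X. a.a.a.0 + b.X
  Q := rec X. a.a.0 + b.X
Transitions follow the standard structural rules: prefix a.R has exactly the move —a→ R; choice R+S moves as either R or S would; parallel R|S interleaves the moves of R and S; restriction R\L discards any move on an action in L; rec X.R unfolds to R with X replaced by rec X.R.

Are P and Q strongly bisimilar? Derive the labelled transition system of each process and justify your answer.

P's transition system — 4 states:
  p0 = rec X. a.a.a.0 + b.X ⊢ ··a··> p1, ··b··> p0
  p1 = a.a.0 ⊢ ··a··> p2
  p2 = a.0 ⊢ ··a··> p3
  p3 = 0 ⊢ ∅
Q's transition system — 3 states:
  q0 = rec X. a.a.0 + b.X ⊢ ··a··> q1, ··b··> q0
  q1 = a.0 ⊢ ··a··> q2
  q2 = 0 ⊢ ∅
Partition-refinement fixed point:
  B0 = {p0}
  B1 = {p1}
  B2 = {p2, q1}
  B3 = {p3, q2}
  B4 = {q0}
p0 ∈ B0, q0 ∈ B4 → different blocks

NO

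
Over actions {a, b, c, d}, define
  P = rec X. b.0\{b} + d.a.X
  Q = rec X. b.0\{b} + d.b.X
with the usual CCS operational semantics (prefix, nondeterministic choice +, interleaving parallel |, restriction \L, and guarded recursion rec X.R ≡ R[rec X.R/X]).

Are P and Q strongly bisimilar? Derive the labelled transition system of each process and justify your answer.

Reachable graph of P (3 states):
  m0 = rec X. b.0\{b} + d.a.X | —b→ m1, —d→ m2
  m1 = 0\{b} | stopped
  m2 = a.(rec X. b.0\{b} + d.a.X) | —a→ m0
Reachable graph of Q (3 states):
  n0 = rec X. b.0\{b} + d.b.X | —b→ n1, —d→ n2
  n1 = 0\{b} | stopped
  n2 = b.(rec X. b.0\{b} + d.b.X) | —b→ n0
Bisimilarity quotient blocks:
  B0 = {m0}
  B1 = {m1, n1}
  B2 = {m2}
  B3 = {n0}
  B4 = {n2}
m0 ∈ B0, n0 ∈ B3 → different blocks

not bisimilar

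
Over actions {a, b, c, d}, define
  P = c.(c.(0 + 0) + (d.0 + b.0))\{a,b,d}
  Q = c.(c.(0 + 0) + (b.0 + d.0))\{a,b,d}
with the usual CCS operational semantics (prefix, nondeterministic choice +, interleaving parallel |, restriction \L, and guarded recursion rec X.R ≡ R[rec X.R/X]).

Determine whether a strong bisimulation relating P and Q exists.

P's transition system — 3 states:
  s0 = c.(c.(0 + 0) + (d.0 + b.0))\{a,b,d} ⊢ -c-> s1
  s1 = (c.(0 + 0) + (d.0 + b.0))\{a,b,d} ⊢ -c-> s2
  s2 = (0 + 0)\{a,b,d} ⊢ (no moves)
Q's transition system — 3 states:
  t0 = c.(c.(0 + 0) + (b.0 + d.0))\{a,b,d} ⊢ -c-> t1
  t1 = (c.(0 + 0) + (b.0 + d.0))\{a,b,d} ⊢ -c-> t2
  t2 = (0 + 0)\{a,b,d} ⊢ (no moves)
Partition-refinement fixed point:
  B0 = {s0, t0}
  B1 = {s1, t1}
  B2 = {s2, t2}
s0 ∈ B0, t0 ∈ B0 → same block

YES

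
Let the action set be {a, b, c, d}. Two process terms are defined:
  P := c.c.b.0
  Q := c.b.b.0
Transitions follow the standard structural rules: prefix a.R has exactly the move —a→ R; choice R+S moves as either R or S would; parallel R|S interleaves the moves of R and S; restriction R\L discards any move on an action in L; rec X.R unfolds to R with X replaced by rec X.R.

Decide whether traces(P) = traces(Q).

trace-distinct — witness ⟨cc⟩

LTS(P): 4 reachable states
  u0 = c.c.b.0 has moves ··c··> u1
  u1 = c.b.0 has moves ··c··> u2
  u2 = b.0 has moves ··b··> u3
  u3 = 0 has moves (no moves)
LTS(Q): 4 reachable states
  v0 = c.b.b.0 has moves ··c··> v1
  v1 = b.b.0 has moves ··b··> v2
  v2 = b.0 has moves ··b··> v3
  v3 = 0 has moves (no moves)
Executing cc from P (initial set {u0}):
  step 1 (c): {u1}
  step 2 (c): {u2}
  — P admits the full trace.
Executing cc from Q (initial set {v0}):
  step 1 (c): {v1}
  step 2 (c): ∅ (Q stuck)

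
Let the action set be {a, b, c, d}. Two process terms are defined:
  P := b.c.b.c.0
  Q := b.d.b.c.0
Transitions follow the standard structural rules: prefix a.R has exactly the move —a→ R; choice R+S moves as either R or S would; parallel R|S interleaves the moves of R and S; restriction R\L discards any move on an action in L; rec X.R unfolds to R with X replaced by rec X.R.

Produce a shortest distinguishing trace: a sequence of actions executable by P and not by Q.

bc

LTS(P): 5 reachable states
  m0 = b.c.b.c.0 :: -b-> m1
  m1 = c.b.c.0 :: -c-> m2
  m2 = b.c.0 :: -b-> m3
  m3 = c.0 :: -c-> m4
  m4 = 0 :: ·
LTS(Q): 5 reachable states
  n0 = b.d.b.c.0 :: -b-> n1
  n1 = d.b.c.0 :: -d-> n2
  n2 = b.c.0 :: -b-> n3
  n3 = c.0 :: -c-> n4
  n4 = 0 :: ·
Executing bc from P (initial set {m0}):
  step 1 (b): {m1}
  step 2 (c): {m2}
  ✓ P
Executing bc from Q (initial set {n0}):
  step 1 (b): {n1}
  step 2 (c): ∅ (Q stuck)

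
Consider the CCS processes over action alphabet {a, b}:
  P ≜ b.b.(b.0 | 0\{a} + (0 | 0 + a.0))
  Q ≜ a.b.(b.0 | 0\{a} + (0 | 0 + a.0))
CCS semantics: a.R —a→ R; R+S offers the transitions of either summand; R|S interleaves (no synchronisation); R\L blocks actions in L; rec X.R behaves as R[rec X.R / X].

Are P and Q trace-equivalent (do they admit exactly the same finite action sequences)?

traces(P) ≠ traces(Q) — witness ⟨b⟩

Reachable graph of P (5 states):
  p0 = b.b.(b.0 | 0\{a} + (0 | 0 + a.0)) → ··b··> p1
  p1 = b.(b.0 | 0\{a} + (0 | 0 + a.0)) → ··b··> p2
  p2 = b.0 | 0\{a} + (0 | 0 + a.0) → ··a··> p3, ··b··> p4
  p3 = 0 → ·
  p4 = 0 | 0\{a} → ·
Reachable graph of Q (5 states):
  q0 = a.b.(b.0 | 0\{a} + (0 | 0 + a.0)) → ··a··> q1
  q1 = b.(b.0 | 0\{a} + (0 | 0 + a.0)) → ··b··> q2
  q2 = b.0 | 0\{a} + (0 | 0 + a.0) → ··a··> q3, ··b··> q4
  q3 = 0 → ·
  q4 = 0 | 0\{a} → ·
Run σ = ⟨b⟩ on P: start {p0}
  [1] b ⇒ {p1}
  ✓ P
Run σ = ⟨b⟩ on Q: start {q0}
  [1] b ⇒ ∅  — Q cannot continue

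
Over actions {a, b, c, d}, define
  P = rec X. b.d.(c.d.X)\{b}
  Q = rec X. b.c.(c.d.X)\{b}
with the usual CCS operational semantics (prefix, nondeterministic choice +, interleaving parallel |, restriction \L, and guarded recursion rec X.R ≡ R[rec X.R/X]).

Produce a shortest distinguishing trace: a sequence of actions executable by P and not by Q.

bd

P's transition system — 5 states:
  u0 = rec X. b.d.(c.d.X)\{b} :: ··b··> u1
  u1 = d.(c.d.(rec X. b.d.(c.d.X)\{b}))\{b} :: ··d··> u2
  u2 = (c.d.(rec X. b.d.(c.d.X)\{b}))\{b} :: ··c··> u3
  u3 = (d.(rec X. b.d.(c.d.X)\{b}))\{b} :: ··d··> u4
  u4 = (rec X. b.d.(c.d.X)\{b})\{b} :: ∅
Q's transition system — 5 states:
  v0 = rec X. b.c.(c.d.X)\{b} :: ··b··> v1
  v1 = c.(c.d.(rec X. b.c.(c.d.X)\{b}))\{b} :: ··c··> v2
  v2 = (c.d.(rec X. b.c.(c.d.X)\{b}))\{b} :: ··c··> v3
  v3 = (d.(rec X. b.c.(c.d.X)\{b}))\{b} :: ··d··> v4
  v4 = (rec X. b.c.(c.d.X)\{b})\{b} :: ∅
Run σ = ⟨bd⟩ on P: start {u0}
  [1] b ⇒ {u1}
  [2] d ⇒ {u2}
  ✓ P
Run σ = ⟨bd⟩ on Q: start {v0}
  [1] b ⇒ {v1}
  [2] d ⇒ no successor for Q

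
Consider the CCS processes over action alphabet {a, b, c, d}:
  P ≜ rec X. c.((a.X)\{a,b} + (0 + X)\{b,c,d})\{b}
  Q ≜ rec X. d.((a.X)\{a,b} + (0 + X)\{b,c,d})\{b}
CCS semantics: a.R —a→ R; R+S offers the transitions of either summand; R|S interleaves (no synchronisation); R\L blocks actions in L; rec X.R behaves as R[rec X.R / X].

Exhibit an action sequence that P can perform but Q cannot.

P's transition system — 2 states:
  p0 = rec X. c.((a.X)\{a,b} + (0 + X)\{b,c,d})\{b} | =c=> p1
  p1 = ((a.(rec X. c.((a.X)\{a,b} + (0 + X)\{b,c,d})\{b}))\{a,b} + (0 + (rec X. c.((a.X)\{a,b} + (0 + X)\{b,c,d})\{b}))\{b,c,d})\{b} | ∅
Q's transition system — 2 states:
  q0 = rec X. d.((a.X)\{a,b} + (0 + X)\{b,c,d})\{b} | =d=> q1
  q1 = ((a.(rec X. d.((a.X)\{a,b} + (0 + X)\{b,c,d})\{b}))\{a,b} + (0 + (rec X. d.((a.X)\{a,b} + (0 + X)\{b,c,d})\{b}))\{b,c,d})\{b} | ∅
Trace ⟨c⟩ through P, begin at {p0}:
  [1] c ⇒ {p1}
  ✓ P
Trace ⟨c⟩ through Q, begin at {q0}:
  [1] c ⇒ ∅  — Q cannot continue

c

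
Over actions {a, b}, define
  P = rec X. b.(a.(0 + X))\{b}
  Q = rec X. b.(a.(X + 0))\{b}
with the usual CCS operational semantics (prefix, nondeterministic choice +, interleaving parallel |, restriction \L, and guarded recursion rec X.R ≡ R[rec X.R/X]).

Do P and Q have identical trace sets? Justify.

Reachable graph of P (3 states):
  u0 = rec X. b.(a.(0 + X))\{b} :: -b-> u1
  u1 = (a.(0 + (rec X. b.(a.(0 + X))\{b})))\{b} :: -a-> u2
  u2 = (0 + (rec X. b.(a.(0 + X))\{b}))\{b} :: ∅
Reachable graph of Q (3 states):
  v0 = rec X. b.(a.(X + 0))\{b} :: -b-> v1
  v1 = (a.((rec X. b.(a.(X + 0))\{b}) + 0))\{b} :: -a-> v2
  v2 = ((rec X. b.(a.(X + 0))\{b}) + 0)\{b} :: ∅
Partition-refinement fixed point:
  B0 = {u0, v0}
  B1 = {u1, v1}
  B2 = {u2, v2}
u0 ∈ B0, v0 ∈ B0 → same block
Bisimilar ⇒ trace-equivalent.

traces(P) = traces(Q)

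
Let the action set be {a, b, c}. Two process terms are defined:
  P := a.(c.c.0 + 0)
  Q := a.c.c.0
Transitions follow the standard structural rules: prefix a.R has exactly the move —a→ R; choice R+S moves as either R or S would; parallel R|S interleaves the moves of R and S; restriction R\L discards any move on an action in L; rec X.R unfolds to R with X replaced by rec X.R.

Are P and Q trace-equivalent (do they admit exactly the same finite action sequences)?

YES

LTS(P): 4 reachable states
  u0 = a.(c.c.0 + 0) ⊢ ··a··> u1
  u1 = c.c.0 + 0 ⊢ ··c··> u2
  u2 = c.0 ⊢ ··c··> u3
  u3 = 0 ⊢ stopped
LTS(Q): 4 reachable states
  v0 = a.c.c.0 ⊢ ··a··> v1
  v1 = c.c.0 ⊢ ··c··> v2
  v2 = c.0 ⊢ ··c··> v3
  v3 = 0 ⊢ stopped
Bisimilarity quotient blocks:
  B0 = {u0, v0}
  B1 = {u1, v1}
  B2 = {u2, v2}
  B3 = {u3, v3}
u0 ∈ B0, v0 ∈ B0 → same block
Bisimilar ⇒ trace-equivalent.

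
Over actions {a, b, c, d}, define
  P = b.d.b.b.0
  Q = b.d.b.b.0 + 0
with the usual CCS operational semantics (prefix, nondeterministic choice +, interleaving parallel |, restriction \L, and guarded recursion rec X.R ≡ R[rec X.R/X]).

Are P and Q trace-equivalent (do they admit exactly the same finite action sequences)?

P's transition system — 5 states:
  u0 = b.d.b.b.0 → -b-> u1
  u1 = d.b.b.0 → -d-> u2
  u2 = b.b.0 → -b-> u3
  u3 = b.0 → -b-> u4
  u4 = 0 → ∅
Q's transition system — 5 states:
  v0 = b.d.b.b.0 + 0 → -b-> v1
  v1 = d.b.b.0 → -d-> v2
  v2 = b.b.0 → -b-> v3
  v3 = b.0 → -b-> v4
  v4 = 0 → ∅
Coarsest stable partition (strong bisimilarity classes):
  B0 = {u0, v0}
  B1 = {u1, v1}
  B2 = {u2, v2}
  B3 = {u3, v3}
  B4 = {u4, v4}
u0 ∈ B0, v0 ∈ B0 → same block
Bisimilar ⇒ trace-equivalent.

trace-equivalent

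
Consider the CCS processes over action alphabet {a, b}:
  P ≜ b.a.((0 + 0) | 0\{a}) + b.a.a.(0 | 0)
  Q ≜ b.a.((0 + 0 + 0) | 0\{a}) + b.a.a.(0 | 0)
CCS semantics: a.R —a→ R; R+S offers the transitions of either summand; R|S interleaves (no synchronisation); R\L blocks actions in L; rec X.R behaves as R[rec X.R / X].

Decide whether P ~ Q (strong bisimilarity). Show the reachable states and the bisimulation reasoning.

Reachable graph of P (6 states):
  m0 = b.a.((0 + 0) | 0\{a}) + b.a.a.(0 | 0) | ··b··> m1, ··b··> m2
  m1 = a.((0 + 0) | 0\{a}) | ··a··> m3
  m2 = a.a.(0 | 0) | ··a··> m4
  m3 = (0 + 0) | 0\{a} | ·
  m4 = a.(0 | 0) | ··a··> m5
  m5 = 0 | 0 | ·
Reachable graph of Q (6 states):
  n0 = b.a.((0 + 0 + 0) | 0\{a}) + b.a.a.(0 | 0) | ··b··> n1, ··b··> n2
  n1 = a.((0 + 0 + 0) | 0\{a}) | ··a··> n3
  n2 = a.a.(0 | 0) | ··a··> n4
  n3 = (0 + 0 + 0) | 0\{a} | ·
  n4 = a.(0 | 0) | ··a··> n5
  n5 = 0 | 0 | ·
Coarsest stable partition (strong bisimilarity classes):
  B0 = {m0, n0}
  B1 = {m2, n2}
  B2 = {m1, m4, n1, n4}
  B3 = {m3, m5, n3, n5}
m0 ∈ B0, n0 ∈ B0 → same block

YES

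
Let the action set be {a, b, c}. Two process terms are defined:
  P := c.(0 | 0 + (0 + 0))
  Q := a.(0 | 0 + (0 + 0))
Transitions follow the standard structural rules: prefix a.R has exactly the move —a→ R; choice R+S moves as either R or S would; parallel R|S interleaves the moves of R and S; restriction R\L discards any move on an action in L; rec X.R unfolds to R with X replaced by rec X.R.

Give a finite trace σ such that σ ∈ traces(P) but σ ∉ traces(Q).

c

P's transition system — 2 states:
  m0 = c.(0 | 0 + (0 + 0)) :: ··c··> m1
  m1 = 0 | 0 + (0 + 0) :: stopped
Q's transition system — 2 states:
  n0 = a.(0 | 0 + (0 + 0)) :: ··a··> n1
  n1 = 0 | 0 + (0 + 0) :: stopped
Run σ = ⟨c⟩ on P: start {m0}
  after c @ step 1: {m1}
  ✓ P
Run σ = ⟨c⟩ on Q: start {n0}
  after c @ step 1: ∅  — Q cannot continue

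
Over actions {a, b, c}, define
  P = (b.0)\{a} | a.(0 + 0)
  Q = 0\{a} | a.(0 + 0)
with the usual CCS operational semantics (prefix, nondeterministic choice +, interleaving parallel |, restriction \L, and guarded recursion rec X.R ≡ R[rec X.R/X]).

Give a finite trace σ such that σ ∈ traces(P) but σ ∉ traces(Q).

Reachable graph of P (4 states):
  m0 = (b.0)\{a} | a.(0 + 0) ⊢ —a→ m1, —b→ m2
  m1 = (b.0)\{a} | (0 + 0) ⊢ —b→ m3
  m2 = 0\{a} | a.(0 + 0) ⊢ —a→ m3
  m3 = 0\{a} | (0 + 0) ⊢ stopped
Reachable graph of Q (2 states):
  n0 = 0\{a} | a.(0 + 0) ⊢ —a→ n1
  n1 = 0\{a} | (0 + 0) ⊢ stopped
Run σ = ⟨b⟩ on P: start {m0}
  step 1 (b): {m2}
  P completes σ.
Run σ = ⟨b⟩ on Q: start {n0}
  step 1 (b): no successor for Q

b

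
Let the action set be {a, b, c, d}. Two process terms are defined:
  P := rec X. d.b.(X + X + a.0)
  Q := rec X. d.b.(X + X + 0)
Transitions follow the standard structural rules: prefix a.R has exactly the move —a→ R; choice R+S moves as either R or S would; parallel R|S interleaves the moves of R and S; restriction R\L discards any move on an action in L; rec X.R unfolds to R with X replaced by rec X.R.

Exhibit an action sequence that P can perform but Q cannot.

dba

LTS(P): 4 reachable states
  m0 = rec X. d.b.(X + X + a.0) | ··d··> m1
  m1 = b.((rec X. d.b.(X + X + a.0)) + (rec X. d.b.(X + X + a.0)) + a.0) | ··b··> m2
  m2 = (rec X. d.b.(X + X + a.0)) + (rec X. d.b.(X + X + a.0)) + a.0 | ··a··> m3, ··d··> m1
  m3 = 0 | ·
LTS(Q): 3 reachable states
  n0 = rec X. d.b.(X + X + 0) | ··d··> n1
  n1 = b.((rec X. d.b.(X + X + 0)) + (rec X. d.b.(X + X + 0)) + 0) | ··b··> n2
  n2 = (rec X. d.b.(X + X + 0)) + (rec X. d.b.(X + X + 0)) + 0 | ··d··> n1
Trace ⟨dba⟩ through P, begin at {m0}:
  step 1 (d): {m1}
  step 2 (b): {m2}
  step 3 (a): {m3}
  ✓ P
Trace ⟨dba⟩ through Q, begin at {n0}:
  step 1 (d): {n1}
  step 2 (b): {n2}
  step 3 (a): no successor for Q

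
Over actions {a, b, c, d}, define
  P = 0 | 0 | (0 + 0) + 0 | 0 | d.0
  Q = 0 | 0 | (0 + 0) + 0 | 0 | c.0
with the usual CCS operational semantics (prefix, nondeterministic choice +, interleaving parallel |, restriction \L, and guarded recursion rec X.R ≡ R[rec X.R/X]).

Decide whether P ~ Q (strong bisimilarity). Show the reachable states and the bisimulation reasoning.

P ≁ Q

Reachable graph of P (2 states):
  u0 = 0 | 0 | (0 + 0) + 0 | 0 | d.0 has moves ··d··> u1
  u1 = 0 | 0 | 0 has moves ·
Reachable graph of Q (2 states):
  v0 = 0 | 0 | (0 + 0) + 0 | 0 | c.0 has moves ··c··> v1
  v1 = 0 | 0 | 0 has moves ·
Coarsest stable partition (strong bisimilarity classes):
  B0 = {u0}
  B1 = {u1, v1}
  B2 = {v0}
u0 ∈ B0, v0 ∈ B2 → different blocks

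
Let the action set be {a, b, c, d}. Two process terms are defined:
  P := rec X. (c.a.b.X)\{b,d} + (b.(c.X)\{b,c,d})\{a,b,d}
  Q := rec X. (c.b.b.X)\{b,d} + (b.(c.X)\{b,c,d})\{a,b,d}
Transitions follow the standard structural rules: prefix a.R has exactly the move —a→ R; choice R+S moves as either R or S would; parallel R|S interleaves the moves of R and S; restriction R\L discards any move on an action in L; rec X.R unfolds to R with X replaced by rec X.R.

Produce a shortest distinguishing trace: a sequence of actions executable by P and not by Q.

ca

Reachable graph of P (3 states):
  s0 = rec X. (c.a.b.X)\{b,d} + (b.(c.X)\{b,c,d})\{a,b,d} ⊢ --c--▸ s1
  s1 = (a.b.(rec X. (c.a.b.X)\{b,d} + (b.(c.X)\{b,c,d})\{a,b,d}))\{b,d} ⊢ --a--▸ s2
  s2 = (b.(rec X. (c.a.b.X)\{b,d} + (b.(c.X)\{b,c,d})\{a,b,d}))\{b,d} ⊢ ·
Reachable graph of Q (2 states):
  t0 = rec X. (c.b.b.X)\{b,d} + (b.(c.X)\{b,c,d})\{a,b,d} ⊢ --c--▸ t1
  t1 = (b.b.(rec X. (c.b.b.X)\{b,d} + (b.(c.X)\{b,c,d})\{a,b,d}))\{b,d} ⊢ ·
Trace ⟨ca⟩ through P, begin at {s0}:
  [1] c ⇒ {s1}
  [2] a ⇒ {s2}
  — P admits the full trace.
Trace ⟨ca⟩ through Q, begin at {t0}:
  [1] c ⇒ {t1}
  [2] a ⇒ no successor for Q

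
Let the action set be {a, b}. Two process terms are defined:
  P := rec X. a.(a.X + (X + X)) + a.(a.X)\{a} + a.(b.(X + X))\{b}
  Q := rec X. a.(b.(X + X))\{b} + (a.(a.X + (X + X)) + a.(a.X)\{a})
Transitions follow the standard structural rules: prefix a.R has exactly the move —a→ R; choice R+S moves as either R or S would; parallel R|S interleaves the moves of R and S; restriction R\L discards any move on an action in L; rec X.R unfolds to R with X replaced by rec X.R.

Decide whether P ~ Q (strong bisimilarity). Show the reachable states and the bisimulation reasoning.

P ~ Q

LTS(P): 4 reachable states
  u0 = rec X. a.(a.X + (X + X)) + a.(a.X)\{a} + a.(b.(X + X))\{b} has moves --a--▸ u1, --a--▸ u2, --a--▸ u3
  u1 = (a.(rec X. a.(a.X + (X + X)) + a.(a.X)\{a} + a.(b.(X + X))\{b}))\{a} has moves (no moves)
  u2 = (b.((rec X. a.(a.X + (X + X)) + a.(a.X)\{a} + a.(b.(X + X))\{b}) + (rec X. a.(a.X + (X + X)) + a.(a.X)\{a} + a.(b.(X + X))\{b})))\{b} has moves (no moves)
  u3 = a.(rec X. a.(a.X + (X + X)) + a.(a.X)\{a} + a.(b.(X + X))\{b}) + ((rec X. a.(a.X + (X + X)) + a.(a.X)\{a} + a.(b.(X + X))\{b}) + (rec X. a.(a.X + (X + X)) + a.(a.X)\{a} + a.(b.(X + X))\{b})) has moves --a--▸ u0, --a--▸ u1, --a--▸ u2, --a--▸ u3
LTS(Q): 4 reachable states
  v0 = rec X. a.(b.(X + X))\{b} + (a.(a.X + (X + X)) + a.(a.X)\{a}) has moves --a--▸ v1, --a--▸ v2, --a--▸ v3
  v1 = (a.(rec X. a.(b.(X + X))\{b} + (a.(a.X + (X + X)) + a.(a.X)\{a})))\{a} has moves (no moves)
  v2 = (b.((rec X. a.(b.(X + X))\{b} + (a.(a.X + (X + X)) + a.(a.X)\{a})) + (rec X. a.(b.(X + X))\{b} + (a.(a.X + (X + X)) + a.(a.X)\{a}))))\{b} has moves (no moves)
  v3 = a.(rec X. a.(b.(X + X))\{b} + (a.(a.X + (X + X)) + a.(a.X)\{a})) + ((rec X. a.(b.(X + X))\{b} + (a.(a.X + (X + X)) + a.(a.X)\{a})) + (rec X. a.(b.(X + X))\{b} + (a.(a.X + (X + X)) + a.(a.X)\{a}))) has moves --a--▸ v0, --a--▸ v1, --a--▸ v2, --a--▸ v3
Coarsest stable partition (strong bisimilarity classes):
  B0 = {u0, u3, v0, v3}
  B1 = {u1, u2, v1, v2}
u0 ∈ B0, v0 ∈ B0 → same block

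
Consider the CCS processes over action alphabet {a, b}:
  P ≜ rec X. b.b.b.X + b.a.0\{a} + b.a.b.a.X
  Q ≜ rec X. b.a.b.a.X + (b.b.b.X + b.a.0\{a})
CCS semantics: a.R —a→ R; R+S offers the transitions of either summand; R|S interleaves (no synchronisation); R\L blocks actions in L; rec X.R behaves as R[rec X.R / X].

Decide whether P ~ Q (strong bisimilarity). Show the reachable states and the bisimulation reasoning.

P ~ Q

Reachable graph of P (8 states):
  s0 = rec X. b.b.b.X + b.a.0\{a} + b.a.b.a.X :: ··b··> s1, ··b··> s2, ··b··> s3
  s1 = a.0\{a} :: ··a··> s4
  s2 = a.b.a.(rec X. b.b.b.X + b.a.0\{a} + b.a.b.a.X) :: ··a··> s5
  s3 = b.b.(rec X. b.b.b.X + b.a.0\{a} + b.a.b.a.X) :: ··b··> s6
  s4 = 0\{a} :: (no moves)
  s5 = b.a.(rec X. b.b.b.X + b.a.0\{a} + b.a.b.a.X) :: ··b··> s7
  s6 = b.(rec X. b.b.b.X + b.a.0\{a} + b.a.b.a.X) :: ··b··> s0
  s7 = a.(rec X. b.b.b.X + b.a.0\{a} + b.a.b.a.X) :: ··a··> s0
Reachable graph of Q (8 states):
  t0 = rec X. b.a.b.a.X + (b.b.b.X + b.a.0\{a}) :: ··b··> t1, ··b··> t2, ··b··> t3
  t1 = a.0\{a} :: ··a··> t4
  t2 = a.b.a.(rec X. b.a.b.a.X + (b.b.b.X + b.a.0\{a})) :: ··a··> t5
  t3 = b.b.(rec X. b.a.b.a.X + (b.b.b.X + b.a.0\{a})) :: ··b··> t6
  t4 = 0\{a} :: (no moves)
  t5 = b.a.(rec X. b.a.b.a.X + (b.b.b.X + b.a.0\{a})) :: ··b··> t7
  t6 = b.(rec X. b.a.b.a.X + (b.b.b.X + b.a.0\{a})) :: ··b··> t0
  t7 = a.(rec X. b.a.b.a.X + (b.b.b.X + b.a.0\{a})) :: ··a··> t0
Partition-refinement fixed point:
  B0 = {s0, t0}
  B1 = {s3, t3}
  B2 = {s6, t6}
  B3 = {s1, t1}
  B4 = {s4, t4}
  B5 = {s2, t2}
  B6 = {s5, t5}
  B7 = {s7, t7}
s0 ∈ B0, t0 ∈ B0 → same block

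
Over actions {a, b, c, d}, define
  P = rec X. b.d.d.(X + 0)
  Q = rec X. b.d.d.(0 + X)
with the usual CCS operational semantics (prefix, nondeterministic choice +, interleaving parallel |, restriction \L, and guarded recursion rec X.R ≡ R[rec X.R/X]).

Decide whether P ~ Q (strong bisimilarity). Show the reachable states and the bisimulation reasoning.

P's transition system — 4 states:
  u0 = rec X. b.d.d.(X + 0) | =b=> u1
  u1 = d.d.((rec X. b.d.d.(X + 0)) + 0) | =d=> u2
  u2 = d.((rec X. b.d.d.(X + 0)) + 0) | =d=> u3
  u3 = (rec X. b.d.d.(X + 0)) + 0 | =b=> u1
Q's transition system — 4 states:
  v0 = rec X. b.d.d.(0 + X) | =b=> v1
  v1 = d.d.(0 + (rec X. b.d.d.(0 + X))) | =d=> v2
  v2 = d.(0 + (rec X. b.d.d.(0 + X))) | =d=> v3
  v3 = 0 + (rec X. b.d.d.(0 + X)) | =b=> v1
Partition-refinement fixed point:
  B0 = {u0, u3, v0, v3}
  B1 = {u1, v1}
  B2 = {u2, v2}
u0 ∈ B0, v0 ∈ B0 → same block

YES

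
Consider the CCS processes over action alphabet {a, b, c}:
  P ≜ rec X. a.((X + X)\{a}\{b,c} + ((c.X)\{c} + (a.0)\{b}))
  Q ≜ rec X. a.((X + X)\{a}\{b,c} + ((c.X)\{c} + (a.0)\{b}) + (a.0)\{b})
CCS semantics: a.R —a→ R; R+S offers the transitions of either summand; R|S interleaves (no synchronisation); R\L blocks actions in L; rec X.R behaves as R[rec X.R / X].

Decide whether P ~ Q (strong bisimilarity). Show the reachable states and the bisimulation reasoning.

P's transition system — 3 states:
  s0 = rec X. a.((X + X)\{a}\{b,c} + ((c.X)\{c} + (a.0)\{b})) | =a=> s1
  s1 = ((rec X. a.((X + X)\{a}\{b,c} + ((c.X)\{c} + (a.0)\{b}))) + (rec X. a.((X + X)\{a}\{b,c} + ((c.X)\{c} + (a.0)\{b}))))\{a}\{b,c} + ((c.(rec X. a.((X + X)\{a}\{b,c} + ((c.X)\{c} + (a.0)\{b}))))\{c} + (a.0)\{b}) | =a=> s2
  s2 = 0\{b} | ·
Q's transition system — 3 states:
  t0 = rec X. a.((X + X)\{a}\{b,c} + ((c.X)\{c} + (a.0)\{b}) + (a.0)\{b}) | =a=> t1
  t1 = ((rec X. a.((X + X)\{a}\{b,c} + ((c.X)\{c} + (a.0)\{b}) + (a.0)\{b})) + (rec X. a.((X + X)\{a}\{b,c} + ((c.X)\{c} + (a.0)\{b}) + (a.0)\{b})))\{a}\{b,c} + ((c.(rec X. a.((X + X)\{a}\{b,c} + ((c.X)\{c} + (a.0)\{b}) + (a.0)\{b})))\{c} + (a.0)\{b}) + (a.0)\{b} | =a=> t2
  t2 = 0\{b} | ·
Bisimilarity quotient blocks:
  B0 = {s0, t0}
  B1 = {s1, t1}
  B2 = {s2, t2}
s0 ∈ B0, t0 ∈ B0 → same block

YES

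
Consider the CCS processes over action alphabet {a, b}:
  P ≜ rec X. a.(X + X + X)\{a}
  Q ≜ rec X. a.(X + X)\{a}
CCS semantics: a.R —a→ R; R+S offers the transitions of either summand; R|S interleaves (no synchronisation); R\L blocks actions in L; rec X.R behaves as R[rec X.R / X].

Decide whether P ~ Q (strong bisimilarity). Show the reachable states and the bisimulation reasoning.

bisimilar

LTS(P): 2 reachable states
  m0 = rec X. a.(X + X + X)\{a} | =a=> m1
  m1 = ((rec X. a.(X + X + X)\{a}) + (rec X. a.(X + X + X)\{a}) + (rec X. a.(X + X + X)\{a}))\{a} | (no moves)
LTS(Q): 2 reachable states
  n0 = rec X. a.(X + X)\{a} | =a=> n1
  n1 = ((rec X. a.(X + X)\{a}) + (rec X. a.(X + X)\{a}))\{a} | (no moves)
Bisimilarity quotient blocks:
  B0 = {m0, n0}
  B1 = {m1, n1}
m0 ∈ B0, n0 ∈ B0 → same block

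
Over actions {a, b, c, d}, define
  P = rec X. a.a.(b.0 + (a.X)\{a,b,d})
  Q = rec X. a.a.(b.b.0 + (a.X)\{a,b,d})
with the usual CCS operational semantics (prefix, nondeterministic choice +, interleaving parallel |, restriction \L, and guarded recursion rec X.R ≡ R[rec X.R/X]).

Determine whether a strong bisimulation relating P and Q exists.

Reachable graph of P (4 states):
  u0 = rec X. a.a.(b.0 + (a.X)\{a,b,d}) | --a--▸ u1
  u1 = a.(b.0 + (a.(rec X. a.a.(b.0 + (a.X)\{a,b,d})))\{a,b,d}) | --a--▸ u2
  u2 = b.0 + (a.(rec X. a.a.(b.0 + (a.X)\{a,b,d})))\{a,b,d} | --b--▸ u3
  u3 = 0 | stopped
Reachable graph of Q (5 states):
  v0 = rec X. a.a.(b.b.0 + (a.X)\{a,b,d}) | --a--▸ v1
  v1 = a.(b.b.0 + (a.(rec X. a.a.(b.b.0 + (a.X)\{a,b,d})))\{a,b,d}) | --a--▸ v2
  v2 = b.b.0 + (a.(rec X. a.a.(b.b.0 + (a.X)\{a,b,d})))\{a,b,d} | --b--▸ v3
  v3 = b.0 | --b--▸ v4
  v4 = 0 | stopped
Coarsest stable partition (strong bisimilarity classes):
  B0 = {u0}
  B1 = {u1}
  B2 = {u2, v3}
  B3 = {u3, v4}
  B4 = {v0}
  B5 = {v1}
  B6 = {v2}
u0 ∈ B0, v0 ∈ B4 → different blocks

NO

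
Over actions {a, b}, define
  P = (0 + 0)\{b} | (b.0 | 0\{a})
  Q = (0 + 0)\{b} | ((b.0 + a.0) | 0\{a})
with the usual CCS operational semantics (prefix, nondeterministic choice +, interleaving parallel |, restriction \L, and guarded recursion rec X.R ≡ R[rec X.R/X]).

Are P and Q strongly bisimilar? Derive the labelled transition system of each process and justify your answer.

P's transition system — 2 states:
  m0 = (0 + 0)\{b} | (b.0 | 0\{a}) :: —b→ m1
  m1 = (0 + 0)\{b} | (0 | 0\{a}) :: stopped
Q's transition system — 2 states:
  n0 = (0 + 0)\{b} | ((b.0 + a.0) | 0\{a}) :: —a→ n1, —b→ n1
  n1 = (0 + 0)\{b} | (0 | 0\{a}) :: stopped
Bisimilarity quotient blocks:
  B0 = {m0}
  B1 = {m1, n1}
  B2 = {n0}
m0 ∈ B0, n0 ∈ B2 → different blocks

NO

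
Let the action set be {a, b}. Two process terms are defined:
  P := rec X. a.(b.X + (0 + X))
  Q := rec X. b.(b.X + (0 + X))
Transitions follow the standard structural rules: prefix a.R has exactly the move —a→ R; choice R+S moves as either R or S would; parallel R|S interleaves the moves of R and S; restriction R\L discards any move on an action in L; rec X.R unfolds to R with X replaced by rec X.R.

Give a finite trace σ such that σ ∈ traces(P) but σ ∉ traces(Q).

P's transition system — 2 states:
  u0 = rec X. a.(b.X + (0 + X)) has moves -a-> u1
  u1 = b.(rec X. a.(b.X + (0 + X))) + (0 + (rec X. a.(b.X + (0 + X)))) has moves -a-> u1, -b-> u0
Q's transition system — 2 states:
  v0 = rec X. b.(b.X + (0 + X)) has moves -b-> v1
  v1 = b.(rec X. b.(b.X + (0 + X))) + (0 + (rec X. b.(b.X + (0 + X)))) has moves -b-> v0, -b-> v1
Run σ = ⟨a⟩ on P: start {u0}
  step 1 (a): {u1}
  P completes σ.
Run σ = ⟨a⟩ on Q: start {v0}
  step 1 (a): ∅ (Q stuck)

a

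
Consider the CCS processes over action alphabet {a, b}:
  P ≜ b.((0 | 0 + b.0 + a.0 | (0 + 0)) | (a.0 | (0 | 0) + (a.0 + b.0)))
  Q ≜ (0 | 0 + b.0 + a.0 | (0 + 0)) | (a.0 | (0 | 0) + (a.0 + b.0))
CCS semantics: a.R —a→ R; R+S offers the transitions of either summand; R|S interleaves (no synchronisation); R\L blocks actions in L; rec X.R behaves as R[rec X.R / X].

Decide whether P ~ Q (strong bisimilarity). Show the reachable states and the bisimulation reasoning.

not bisimilar

Reachable graph of P (10 states):
  s0 = b.((0 | 0 + b.0 + a.0 | (0 + 0)) | (a.0 | (0 | 0) + (a.0 + b.0))) | —b→ s1
  s1 = (0 | 0 + b.0 + a.0 | (0 + 0)) | (a.0 | (0 | 0) + (a.0 + b.0)) | —a→ s2, —a→ s3, —a→ s4, —b→ s3, —b→ s5
  s2 = (0 | 0 + b.0 + a.0 | (0 + 0)) | (0 | (0 | 0)) | —a→ s6, —b→ s7
  s3 = (0 | 0 + b.0 + a.0 | (0 + 0)) | 0 | —a→ s8, —b→ s9
  s4 = 0 | (0 + 0) | (a.0 | (0 | 0) + (a.0 + b.0)) | —a→ s6, —a→ s8, —b→ s8
  s5 = 0 | (a.0 | (0 | 0) + (a.0 + b.0)) | —a→ s7, —a→ s9, —b→ s9
  s6 = 0 | (0 + 0) | (0 | (0 | 0)) | ·
  s7 = 0 | (0 | (0 | 0)) | ·
  s8 = 0 | (0 + 0) | 0 | ·
  s9 = 0 | 0 | ·
Reachable graph of Q (9 states):
  t0 = (0 | 0 + b.0 + a.0 | (0 + 0)) | (a.0 | (0 | 0) + (a.0 + b.0)) | —a→ t1, —a→ t2, —a→ t3, —b→ t2, —b→ t4
  t1 = (0 | 0 + b.0 + a.0 | (0 + 0)) | (0 | (0 | 0)) | —a→ t5, —b→ t6
  t2 = (0 | 0 + b.0 + a.0 | (0 + 0)) | 0 | —a→ t7, —b→ t8
  t3 = 0 | (0 + 0) | (a.0 | (0 | 0) + (a.0 + b.0)) | —a→ t5, —a→ t7, —b→ t7
  t4 = 0 | (a.0 | (0 | 0) + (a.0 + b.0)) | —a→ t6, —a→ t8, —b→ t8
  t5 = 0 | (0 + 0) | (0 | (0 | 0)) | ·
  t6 = 0 | (0 | (0 | 0)) | ·
  t7 = 0 | (0 + 0) | 0 | ·
  t8 = 0 | 0 | ·
Coarsest stable partition (strong bisimilarity classes):
  B0 = {s0}
  B1 = {s1, t0}
  B2 = {s2, s3, s4, s5, t1, t2, t3, t4}
  B3 = {s6, s7, s8, s9, t5, t6, t7, t8}
s0 ∈ B0, t0 ∈ B1 → different blocks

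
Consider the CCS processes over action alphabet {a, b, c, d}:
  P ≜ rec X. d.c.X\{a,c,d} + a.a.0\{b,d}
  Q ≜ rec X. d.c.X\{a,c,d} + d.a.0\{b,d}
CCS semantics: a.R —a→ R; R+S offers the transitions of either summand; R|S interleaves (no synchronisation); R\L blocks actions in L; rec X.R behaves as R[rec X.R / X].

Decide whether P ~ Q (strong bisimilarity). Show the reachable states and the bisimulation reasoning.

P's transition system — 5 states:
  m0 = rec X. d.c.X\{a,c,d} + a.a.0\{b,d} has moves =a=> m1, =d=> m2
  m1 = a.0\{b,d} has moves =a=> m3
  m2 = c.(rec X. d.c.X\{a,c,d} + a.a.0\{b,d})\{a,c,d} has moves =c=> m4
  m3 = 0\{b,d} has moves stopped
  m4 = (rec X. d.c.X\{a,c,d} + a.a.0\{b,d})\{a,c,d} has moves stopped
Q's transition system — 5 states:
  n0 = rec X. d.c.X\{a,c,d} + d.a.0\{b,d} has moves =d=> n1, =d=> n2
  n1 = a.0\{b,d} has moves =a=> n3
  n2 = c.(rec X. d.c.X\{a,c,d} + d.a.0\{b,d})\{a,c,d} has moves =c=> n4
  n3 = 0\{b,d} has moves stopped
  n4 = (rec X. d.c.X\{a,c,d} + d.a.0\{b,d})\{a,c,d} has moves stopped
Partition-refinement fixed point:
  B0 = {m0}
  B1 = {m1, n1}
  B2 = {m3, m4, n3, n4}
  B3 = {m2, n2}
  B4 = {n0}
m0 ∈ B0, n0 ∈ B4 → different blocks

not bisimilar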